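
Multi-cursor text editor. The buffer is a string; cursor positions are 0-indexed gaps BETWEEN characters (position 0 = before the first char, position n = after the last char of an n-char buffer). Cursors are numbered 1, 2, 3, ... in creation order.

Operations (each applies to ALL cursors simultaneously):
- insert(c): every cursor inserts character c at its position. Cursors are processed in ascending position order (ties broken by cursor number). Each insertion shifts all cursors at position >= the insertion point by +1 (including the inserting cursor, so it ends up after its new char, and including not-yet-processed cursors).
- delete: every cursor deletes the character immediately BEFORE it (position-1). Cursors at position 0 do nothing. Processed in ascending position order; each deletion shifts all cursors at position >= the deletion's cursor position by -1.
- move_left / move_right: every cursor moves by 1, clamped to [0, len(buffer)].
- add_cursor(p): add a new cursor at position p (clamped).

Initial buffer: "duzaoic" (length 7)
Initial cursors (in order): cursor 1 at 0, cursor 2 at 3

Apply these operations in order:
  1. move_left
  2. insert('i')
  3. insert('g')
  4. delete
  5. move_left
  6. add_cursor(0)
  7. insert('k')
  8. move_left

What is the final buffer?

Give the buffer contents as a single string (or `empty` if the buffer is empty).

Answer: kkidukizaoic

Derivation:
After op 1 (move_left): buffer="duzaoic" (len 7), cursors c1@0 c2@2, authorship .......
After op 2 (insert('i')): buffer="iduizaoic" (len 9), cursors c1@1 c2@4, authorship 1..2.....
After op 3 (insert('g')): buffer="igduigzaoic" (len 11), cursors c1@2 c2@6, authorship 11..22.....
After op 4 (delete): buffer="iduizaoic" (len 9), cursors c1@1 c2@4, authorship 1..2.....
After op 5 (move_left): buffer="iduizaoic" (len 9), cursors c1@0 c2@3, authorship 1..2.....
After op 6 (add_cursor(0)): buffer="iduizaoic" (len 9), cursors c1@0 c3@0 c2@3, authorship 1..2.....
After op 7 (insert('k')): buffer="kkidukizaoic" (len 12), cursors c1@2 c3@2 c2@6, authorship 131..22.....
After op 8 (move_left): buffer="kkidukizaoic" (len 12), cursors c1@1 c3@1 c2@5, authorship 131..22.....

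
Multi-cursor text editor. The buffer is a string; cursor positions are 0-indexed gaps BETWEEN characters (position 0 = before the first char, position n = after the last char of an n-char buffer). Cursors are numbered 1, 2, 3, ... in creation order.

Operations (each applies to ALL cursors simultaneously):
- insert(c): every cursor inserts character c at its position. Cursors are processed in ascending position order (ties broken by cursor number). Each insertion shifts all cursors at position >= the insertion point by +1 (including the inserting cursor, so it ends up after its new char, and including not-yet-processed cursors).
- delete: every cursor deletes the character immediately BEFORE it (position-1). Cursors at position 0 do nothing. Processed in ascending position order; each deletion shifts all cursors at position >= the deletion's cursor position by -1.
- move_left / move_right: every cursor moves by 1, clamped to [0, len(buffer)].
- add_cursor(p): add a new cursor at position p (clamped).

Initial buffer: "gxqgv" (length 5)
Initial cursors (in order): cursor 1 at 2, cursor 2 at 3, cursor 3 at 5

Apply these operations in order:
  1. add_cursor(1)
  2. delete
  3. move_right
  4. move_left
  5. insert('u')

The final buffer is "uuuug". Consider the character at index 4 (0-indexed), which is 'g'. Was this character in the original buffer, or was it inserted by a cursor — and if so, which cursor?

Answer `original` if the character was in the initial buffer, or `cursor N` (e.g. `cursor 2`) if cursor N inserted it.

Answer: original

Derivation:
After op 1 (add_cursor(1)): buffer="gxqgv" (len 5), cursors c4@1 c1@2 c2@3 c3@5, authorship .....
After op 2 (delete): buffer="g" (len 1), cursors c1@0 c2@0 c4@0 c3@1, authorship .
After op 3 (move_right): buffer="g" (len 1), cursors c1@1 c2@1 c3@1 c4@1, authorship .
After op 4 (move_left): buffer="g" (len 1), cursors c1@0 c2@0 c3@0 c4@0, authorship .
After op 5 (insert('u')): buffer="uuuug" (len 5), cursors c1@4 c2@4 c3@4 c4@4, authorship 1234.
Authorship (.=original, N=cursor N): 1 2 3 4 .
Index 4: author = original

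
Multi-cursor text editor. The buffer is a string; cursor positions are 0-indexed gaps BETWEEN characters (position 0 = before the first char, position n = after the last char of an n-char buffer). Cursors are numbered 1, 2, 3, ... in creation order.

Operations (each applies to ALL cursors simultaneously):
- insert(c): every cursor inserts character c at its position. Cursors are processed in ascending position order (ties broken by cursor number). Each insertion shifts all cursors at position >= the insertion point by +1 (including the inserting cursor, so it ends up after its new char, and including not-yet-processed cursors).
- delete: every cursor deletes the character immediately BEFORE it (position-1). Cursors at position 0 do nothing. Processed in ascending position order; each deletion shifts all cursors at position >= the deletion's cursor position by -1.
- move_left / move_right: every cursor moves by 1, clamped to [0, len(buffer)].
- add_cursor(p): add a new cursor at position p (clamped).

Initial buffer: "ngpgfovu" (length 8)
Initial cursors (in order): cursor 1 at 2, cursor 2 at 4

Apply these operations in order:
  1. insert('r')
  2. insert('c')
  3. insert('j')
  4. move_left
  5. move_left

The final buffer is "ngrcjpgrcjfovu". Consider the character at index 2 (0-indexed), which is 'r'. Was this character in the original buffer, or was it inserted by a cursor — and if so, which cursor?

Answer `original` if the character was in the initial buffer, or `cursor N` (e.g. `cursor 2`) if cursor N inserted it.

After op 1 (insert('r')): buffer="ngrpgrfovu" (len 10), cursors c1@3 c2@6, authorship ..1..2....
After op 2 (insert('c')): buffer="ngrcpgrcfovu" (len 12), cursors c1@4 c2@8, authorship ..11..22....
After op 3 (insert('j')): buffer="ngrcjpgrcjfovu" (len 14), cursors c1@5 c2@10, authorship ..111..222....
After op 4 (move_left): buffer="ngrcjpgrcjfovu" (len 14), cursors c1@4 c2@9, authorship ..111..222....
After op 5 (move_left): buffer="ngrcjpgrcjfovu" (len 14), cursors c1@3 c2@8, authorship ..111..222....
Authorship (.=original, N=cursor N): . . 1 1 1 . . 2 2 2 . . . .
Index 2: author = 1

Answer: cursor 1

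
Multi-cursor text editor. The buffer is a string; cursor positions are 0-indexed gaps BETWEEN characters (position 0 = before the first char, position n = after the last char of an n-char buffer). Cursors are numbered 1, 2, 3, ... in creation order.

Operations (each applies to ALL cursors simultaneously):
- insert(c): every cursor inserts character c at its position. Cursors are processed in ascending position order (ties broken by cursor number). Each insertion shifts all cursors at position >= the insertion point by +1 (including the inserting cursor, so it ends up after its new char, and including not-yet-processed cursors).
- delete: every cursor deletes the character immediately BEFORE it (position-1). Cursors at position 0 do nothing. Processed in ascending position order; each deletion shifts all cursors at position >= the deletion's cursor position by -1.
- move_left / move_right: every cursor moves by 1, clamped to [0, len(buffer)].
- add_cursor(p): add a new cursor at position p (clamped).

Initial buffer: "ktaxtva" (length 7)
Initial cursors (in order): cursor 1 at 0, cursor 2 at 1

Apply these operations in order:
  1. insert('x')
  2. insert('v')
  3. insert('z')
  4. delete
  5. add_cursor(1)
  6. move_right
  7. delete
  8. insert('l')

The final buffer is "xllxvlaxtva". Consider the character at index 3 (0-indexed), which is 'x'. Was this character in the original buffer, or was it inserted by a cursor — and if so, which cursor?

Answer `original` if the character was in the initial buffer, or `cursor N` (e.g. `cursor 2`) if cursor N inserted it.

After op 1 (insert('x')): buffer="xkxtaxtva" (len 9), cursors c1@1 c2@3, authorship 1.2......
After op 2 (insert('v')): buffer="xvkxvtaxtva" (len 11), cursors c1@2 c2@5, authorship 11.22......
After op 3 (insert('z')): buffer="xvzkxvztaxtva" (len 13), cursors c1@3 c2@7, authorship 111.222......
After op 4 (delete): buffer="xvkxvtaxtva" (len 11), cursors c1@2 c2@5, authorship 11.22......
After op 5 (add_cursor(1)): buffer="xvkxvtaxtva" (len 11), cursors c3@1 c1@2 c2@5, authorship 11.22......
After op 6 (move_right): buffer="xvkxvtaxtva" (len 11), cursors c3@2 c1@3 c2@6, authorship 11.22......
After op 7 (delete): buffer="xxvaxtva" (len 8), cursors c1@1 c3@1 c2@3, authorship 122.....
After op 8 (insert('l')): buffer="xllxvlaxtva" (len 11), cursors c1@3 c3@3 c2@6, authorship 113222.....
Authorship (.=original, N=cursor N): 1 1 3 2 2 2 . . . . .
Index 3: author = 2

Answer: cursor 2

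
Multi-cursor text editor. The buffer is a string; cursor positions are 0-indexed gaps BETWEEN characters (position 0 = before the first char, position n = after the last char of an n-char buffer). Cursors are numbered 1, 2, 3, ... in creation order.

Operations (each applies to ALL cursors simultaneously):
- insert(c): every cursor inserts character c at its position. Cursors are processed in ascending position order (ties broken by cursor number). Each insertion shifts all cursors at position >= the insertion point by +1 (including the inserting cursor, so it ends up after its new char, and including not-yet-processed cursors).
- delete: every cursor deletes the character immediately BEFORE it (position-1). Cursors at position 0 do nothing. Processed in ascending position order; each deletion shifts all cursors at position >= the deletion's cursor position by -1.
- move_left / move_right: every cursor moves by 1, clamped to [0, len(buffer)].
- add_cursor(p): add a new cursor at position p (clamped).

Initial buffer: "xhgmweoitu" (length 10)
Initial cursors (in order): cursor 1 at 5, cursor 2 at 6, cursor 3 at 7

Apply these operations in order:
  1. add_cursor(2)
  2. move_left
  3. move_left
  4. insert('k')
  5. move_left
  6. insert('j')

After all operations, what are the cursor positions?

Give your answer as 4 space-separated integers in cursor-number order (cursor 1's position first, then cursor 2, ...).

Answer: 6 9 12 1

Derivation:
After op 1 (add_cursor(2)): buffer="xhgmweoitu" (len 10), cursors c4@2 c1@5 c2@6 c3@7, authorship ..........
After op 2 (move_left): buffer="xhgmweoitu" (len 10), cursors c4@1 c1@4 c2@5 c3@6, authorship ..........
After op 3 (move_left): buffer="xhgmweoitu" (len 10), cursors c4@0 c1@3 c2@4 c3@5, authorship ..........
After op 4 (insert('k')): buffer="kxhgkmkwkeoitu" (len 14), cursors c4@1 c1@5 c2@7 c3@9, authorship 4...1.2.3.....
After op 5 (move_left): buffer="kxhgkmkwkeoitu" (len 14), cursors c4@0 c1@4 c2@6 c3@8, authorship 4...1.2.3.....
After op 6 (insert('j')): buffer="jkxhgjkmjkwjkeoitu" (len 18), cursors c4@1 c1@6 c2@9 c3@12, authorship 44...11.22.33.....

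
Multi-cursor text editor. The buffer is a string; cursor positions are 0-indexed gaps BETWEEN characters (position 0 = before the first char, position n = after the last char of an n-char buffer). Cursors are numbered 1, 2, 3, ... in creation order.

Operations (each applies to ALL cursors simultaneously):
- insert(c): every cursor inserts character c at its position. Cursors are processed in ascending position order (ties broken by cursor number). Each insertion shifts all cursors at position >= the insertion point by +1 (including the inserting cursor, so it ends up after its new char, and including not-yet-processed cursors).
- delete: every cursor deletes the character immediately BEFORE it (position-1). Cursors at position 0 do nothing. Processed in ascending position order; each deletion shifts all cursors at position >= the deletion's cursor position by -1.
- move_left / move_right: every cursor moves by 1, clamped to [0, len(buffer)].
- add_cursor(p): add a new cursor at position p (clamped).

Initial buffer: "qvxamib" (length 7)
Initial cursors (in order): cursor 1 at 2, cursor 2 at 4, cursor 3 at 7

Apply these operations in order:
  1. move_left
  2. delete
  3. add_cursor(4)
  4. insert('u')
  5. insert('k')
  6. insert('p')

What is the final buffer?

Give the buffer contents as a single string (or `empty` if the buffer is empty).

After op 1 (move_left): buffer="qvxamib" (len 7), cursors c1@1 c2@3 c3@6, authorship .......
After op 2 (delete): buffer="vamb" (len 4), cursors c1@0 c2@1 c3@3, authorship ....
After op 3 (add_cursor(4)): buffer="vamb" (len 4), cursors c1@0 c2@1 c3@3 c4@4, authorship ....
After op 4 (insert('u')): buffer="uvuamubu" (len 8), cursors c1@1 c2@3 c3@6 c4@8, authorship 1.2..3.4
After op 5 (insert('k')): buffer="ukvukamukbuk" (len 12), cursors c1@2 c2@5 c3@9 c4@12, authorship 11.22..33.44
After op 6 (insert('p')): buffer="ukpvukpamukpbukp" (len 16), cursors c1@3 c2@7 c3@12 c4@16, authorship 111.222..333.444

Answer: ukpvukpamukpbukp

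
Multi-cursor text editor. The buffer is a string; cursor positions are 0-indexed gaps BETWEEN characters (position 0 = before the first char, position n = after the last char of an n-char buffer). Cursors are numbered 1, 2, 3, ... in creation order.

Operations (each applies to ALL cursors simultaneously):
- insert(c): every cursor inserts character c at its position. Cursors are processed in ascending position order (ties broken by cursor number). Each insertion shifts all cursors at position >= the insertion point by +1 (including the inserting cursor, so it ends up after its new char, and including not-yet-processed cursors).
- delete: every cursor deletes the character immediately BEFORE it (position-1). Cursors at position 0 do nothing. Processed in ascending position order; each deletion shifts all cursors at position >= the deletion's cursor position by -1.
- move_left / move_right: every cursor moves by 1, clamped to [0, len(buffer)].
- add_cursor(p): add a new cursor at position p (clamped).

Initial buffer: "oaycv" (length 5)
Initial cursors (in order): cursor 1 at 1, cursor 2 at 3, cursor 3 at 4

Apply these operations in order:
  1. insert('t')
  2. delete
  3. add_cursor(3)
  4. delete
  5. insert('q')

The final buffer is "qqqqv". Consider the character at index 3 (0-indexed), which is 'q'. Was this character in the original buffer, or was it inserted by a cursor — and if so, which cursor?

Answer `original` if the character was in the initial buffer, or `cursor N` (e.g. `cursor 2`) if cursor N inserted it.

After op 1 (insert('t')): buffer="otaytctv" (len 8), cursors c1@2 c2@5 c3@7, authorship .1..2.3.
After op 2 (delete): buffer="oaycv" (len 5), cursors c1@1 c2@3 c3@4, authorship .....
After op 3 (add_cursor(3)): buffer="oaycv" (len 5), cursors c1@1 c2@3 c4@3 c3@4, authorship .....
After op 4 (delete): buffer="v" (len 1), cursors c1@0 c2@0 c3@0 c4@0, authorship .
After op 5 (insert('q')): buffer="qqqqv" (len 5), cursors c1@4 c2@4 c3@4 c4@4, authorship 1234.
Authorship (.=original, N=cursor N): 1 2 3 4 .
Index 3: author = 4

Answer: cursor 4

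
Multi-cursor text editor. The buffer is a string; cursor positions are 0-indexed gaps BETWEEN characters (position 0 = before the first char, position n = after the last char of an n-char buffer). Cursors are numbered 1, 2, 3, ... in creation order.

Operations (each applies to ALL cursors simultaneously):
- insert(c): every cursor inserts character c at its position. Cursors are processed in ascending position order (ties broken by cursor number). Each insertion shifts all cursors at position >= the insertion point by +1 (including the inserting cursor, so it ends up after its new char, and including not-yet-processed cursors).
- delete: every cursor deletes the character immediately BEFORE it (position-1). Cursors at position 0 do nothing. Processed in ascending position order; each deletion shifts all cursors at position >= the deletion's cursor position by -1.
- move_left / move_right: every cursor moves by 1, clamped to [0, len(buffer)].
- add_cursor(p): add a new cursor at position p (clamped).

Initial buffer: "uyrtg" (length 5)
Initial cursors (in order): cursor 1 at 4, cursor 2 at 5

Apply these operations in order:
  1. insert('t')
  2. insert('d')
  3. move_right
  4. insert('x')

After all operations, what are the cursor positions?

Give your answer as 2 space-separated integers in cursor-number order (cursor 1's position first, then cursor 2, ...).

Answer: 8 11

Derivation:
After op 1 (insert('t')): buffer="uyrttgt" (len 7), cursors c1@5 c2@7, authorship ....1.2
After op 2 (insert('d')): buffer="uyrttdgtd" (len 9), cursors c1@6 c2@9, authorship ....11.22
After op 3 (move_right): buffer="uyrttdgtd" (len 9), cursors c1@7 c2@9, authorship ....11.22
After op 4 (insert('x')): buffer="uyrttdgxtdx" (len 11), cursors c1@8 c2@11, authorship ....11.1222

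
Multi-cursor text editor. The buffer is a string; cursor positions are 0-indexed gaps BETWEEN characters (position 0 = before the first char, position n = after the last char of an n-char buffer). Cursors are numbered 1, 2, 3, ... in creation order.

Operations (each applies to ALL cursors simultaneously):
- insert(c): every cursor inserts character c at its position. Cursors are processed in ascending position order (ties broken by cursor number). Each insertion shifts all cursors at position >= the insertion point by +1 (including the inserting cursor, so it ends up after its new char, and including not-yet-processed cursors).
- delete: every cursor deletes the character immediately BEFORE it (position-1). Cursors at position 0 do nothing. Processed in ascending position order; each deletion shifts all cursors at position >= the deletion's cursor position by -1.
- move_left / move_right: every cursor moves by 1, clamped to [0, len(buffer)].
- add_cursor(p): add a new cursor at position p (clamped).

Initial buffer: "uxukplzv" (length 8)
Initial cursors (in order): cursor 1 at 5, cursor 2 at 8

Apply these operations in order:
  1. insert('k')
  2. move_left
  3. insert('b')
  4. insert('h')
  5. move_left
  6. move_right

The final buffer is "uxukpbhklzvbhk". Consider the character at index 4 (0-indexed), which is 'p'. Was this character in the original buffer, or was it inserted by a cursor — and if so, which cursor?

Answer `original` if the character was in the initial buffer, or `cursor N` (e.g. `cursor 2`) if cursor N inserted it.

Answer: original

Derivation:
After op 1 (insert('k')): buffer="uxukpklzvk" (len 10), cursors c1@6 c2@10, authorship .....1...2
After op 2 (move_left): buffer="uxukpklzvk" (len 10), cursors c1@5 c2@9, authorship .....1...2
After op 3 (insert('b')): buffer="uxukpbklzvbk" (len 12), cursors c1@6 c2@11, authorship .....11...22
After op 4 (insert('h')): buffer="uxukpbhklzvbhk" (len 14), cursors c1@7 c2@13, authorship .....111...222
After op 5 (move_left): buffer="uxukpbhklzvbhk" (len 14), cursors c1@6 c2@12, authorship .....111...222
After op 6 (move_right): buffer="uxukpbhklzvbhk" (len 14), cursors c1@7 c2@13, authorship .....111...222
Authorship (.=original, N=cursor N): . . . . . 1 1 1 . . . 2 2 2
Index 4: author = original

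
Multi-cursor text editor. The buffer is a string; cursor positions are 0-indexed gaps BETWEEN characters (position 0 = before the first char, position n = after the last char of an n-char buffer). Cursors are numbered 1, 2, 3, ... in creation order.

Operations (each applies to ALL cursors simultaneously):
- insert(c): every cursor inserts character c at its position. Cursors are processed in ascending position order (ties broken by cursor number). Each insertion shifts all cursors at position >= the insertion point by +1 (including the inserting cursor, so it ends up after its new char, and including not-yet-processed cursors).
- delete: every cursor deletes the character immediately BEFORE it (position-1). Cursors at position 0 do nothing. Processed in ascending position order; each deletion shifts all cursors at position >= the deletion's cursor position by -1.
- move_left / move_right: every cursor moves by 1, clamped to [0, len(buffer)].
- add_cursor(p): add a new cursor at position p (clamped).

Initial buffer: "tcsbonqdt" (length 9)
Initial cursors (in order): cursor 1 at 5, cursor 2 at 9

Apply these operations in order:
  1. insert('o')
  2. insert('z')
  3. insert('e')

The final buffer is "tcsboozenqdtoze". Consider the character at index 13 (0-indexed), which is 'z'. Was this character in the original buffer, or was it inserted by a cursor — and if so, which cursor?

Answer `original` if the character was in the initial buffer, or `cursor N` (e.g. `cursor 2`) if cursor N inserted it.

Answer: cursor 2

Derivation:
After op 1 (insert('o')): buffer="tcsboonqdto" (len 11), cursors c1@6 c2@11, authorship .....1....2
After op 2 (insert('z')): buffer="tcsbooznqdtoz" (len 13), cursors c1@7 c2@13, authorship .....11....22
After op 3 (insert('e')): buffer="tcsboozenqdtoze" (len 15), cursors c1@8 c2@15, authorship .....111....222
Authorship (.=original, N=cursor N): . . . . . 1 1 1 . . . . 2 2 2
Index 13: author = 2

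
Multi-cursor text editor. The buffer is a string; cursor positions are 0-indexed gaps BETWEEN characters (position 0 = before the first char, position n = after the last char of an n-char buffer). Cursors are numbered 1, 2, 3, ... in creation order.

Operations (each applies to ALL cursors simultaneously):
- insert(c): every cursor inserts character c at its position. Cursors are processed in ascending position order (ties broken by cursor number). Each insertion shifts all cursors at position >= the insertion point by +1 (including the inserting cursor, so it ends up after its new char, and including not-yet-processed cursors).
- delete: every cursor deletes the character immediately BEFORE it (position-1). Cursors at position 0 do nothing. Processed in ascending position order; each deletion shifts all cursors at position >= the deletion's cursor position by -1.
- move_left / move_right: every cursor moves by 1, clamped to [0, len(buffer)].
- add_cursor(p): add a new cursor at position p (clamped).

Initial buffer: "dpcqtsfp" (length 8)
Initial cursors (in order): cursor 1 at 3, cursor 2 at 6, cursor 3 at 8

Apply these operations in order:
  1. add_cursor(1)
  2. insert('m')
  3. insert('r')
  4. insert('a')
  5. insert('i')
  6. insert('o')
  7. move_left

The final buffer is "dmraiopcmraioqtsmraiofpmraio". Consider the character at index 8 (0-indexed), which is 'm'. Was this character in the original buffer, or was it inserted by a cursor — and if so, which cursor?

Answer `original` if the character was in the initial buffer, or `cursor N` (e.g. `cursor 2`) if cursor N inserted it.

After op 1 (add_cursor(1)): buffer="dpcqtsfp" (len 8), cursors c4@1 c1@3 c2@6 c3@8, authorship ........
After op 2 (insert('m')): buffer="dmpcmqtsmfpm" (len 12), cursors c4@2 c1@5 c2@9 c3@12, authorship .4..1...2..3
After op 3 (insert('r')): buffer="dmrpcmrqtsmrfpmr" (len 16), cursors c4@3 c1@7 c2@12 c3@16, authorship .44..11...22..33
After op 4 (insert('a')): buffer="dmrapcmraqtsmrafpmra" (len 20), cursors c4@4 c1@9 c2@15 c3@20, authorship .444..111...222..333
After op 5 (insert('i')): buffer="dmraipcmraiqtsmraifpmrai" (len 24), cursors c4@5 c1@11 c2@18 c3@24, authorship .4444..1111...2222..3333
After op 6 (insert('o')): buffer="dmraiopcmraioqtsmraiofpmraio" (len 28), cursors c4@6 c1@13 c2@21 c3@28, authorship .44444..11111...22222..33333
After op 7 (move_left): buffer="dmraiopcmraioqtsmraiofpmraio" (len 28), cursors c4@5 c1@12 c2@20 c3@27, authorship .44444..11111...22222..33333
Authorship (.=original, N=cursor N): . 4 4 4 4 4 . . 1 1 1 1 1 . . . 2 2 2 2 2 . . 3 3 3 3 3
Index 8: author = 1

Answer: cursor 1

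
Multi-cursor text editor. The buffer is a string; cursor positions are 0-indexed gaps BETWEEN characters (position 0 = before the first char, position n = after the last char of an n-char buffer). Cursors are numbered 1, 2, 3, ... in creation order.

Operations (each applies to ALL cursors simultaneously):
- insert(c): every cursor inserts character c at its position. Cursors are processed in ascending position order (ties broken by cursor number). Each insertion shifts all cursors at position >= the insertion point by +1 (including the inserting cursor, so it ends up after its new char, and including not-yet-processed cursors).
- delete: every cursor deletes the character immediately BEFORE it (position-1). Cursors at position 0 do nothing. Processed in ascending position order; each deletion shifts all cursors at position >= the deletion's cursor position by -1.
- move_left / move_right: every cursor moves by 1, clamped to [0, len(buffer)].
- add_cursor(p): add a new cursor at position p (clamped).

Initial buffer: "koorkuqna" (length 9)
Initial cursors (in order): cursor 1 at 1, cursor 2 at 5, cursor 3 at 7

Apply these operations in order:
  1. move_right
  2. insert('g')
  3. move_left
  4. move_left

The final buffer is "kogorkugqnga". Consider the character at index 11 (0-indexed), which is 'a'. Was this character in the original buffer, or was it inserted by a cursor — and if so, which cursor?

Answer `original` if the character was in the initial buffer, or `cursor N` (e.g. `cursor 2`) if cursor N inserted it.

After op 1 (move_right): buffer="koorkuqna" (len 9), cursors c1@2 c2@6 c3@8, authorship .........
After op 2 (insert('g')): buffer="kogorkugqnga" (len 12), cursors c1@3 c2@8 c3@11, authorship ..1....2..3.
After op 3 (move_left): buffer="kogorkugqnga" (len 12), cursors c1@2 c2@7 c3@10, authorship ..1....2..3.
After op 4 (move_left): buffer="kogorkugqnga" (len 12), cursors c1@1 c2@6 c3@9, authorship ..1....2..3.
Authorship (.=original, N=cursor N): . . 1 . . . . 2 . . 3 .
Index 11: author = original

Answer: original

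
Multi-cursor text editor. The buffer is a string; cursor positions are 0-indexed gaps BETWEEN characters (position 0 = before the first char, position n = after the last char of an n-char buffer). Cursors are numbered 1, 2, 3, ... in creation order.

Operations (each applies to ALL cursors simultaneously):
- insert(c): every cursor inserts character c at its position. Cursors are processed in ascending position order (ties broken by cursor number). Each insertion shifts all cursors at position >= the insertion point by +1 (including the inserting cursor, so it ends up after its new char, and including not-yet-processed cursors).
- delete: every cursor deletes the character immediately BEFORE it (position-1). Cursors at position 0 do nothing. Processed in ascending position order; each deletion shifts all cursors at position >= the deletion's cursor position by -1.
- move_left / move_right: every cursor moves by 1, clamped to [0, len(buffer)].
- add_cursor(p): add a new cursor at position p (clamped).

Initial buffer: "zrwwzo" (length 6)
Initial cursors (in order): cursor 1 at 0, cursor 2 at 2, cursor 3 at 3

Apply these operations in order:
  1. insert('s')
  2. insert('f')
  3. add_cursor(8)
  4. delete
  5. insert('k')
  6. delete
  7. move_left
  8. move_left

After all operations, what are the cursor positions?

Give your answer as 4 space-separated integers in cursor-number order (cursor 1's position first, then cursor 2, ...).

Answer: 0 2 3 3

Derivation:
After op 1 (insert('s')): buffer="szrswswzo" (len 9), cursors c1@1 c2@4 c3@6, authorship 1..2.3...
After op 2 (insert('f')): buffer="sfzrsfwsfwzo" (len 12), cursors c1@2 c2@6 c3@9, authorship 11..22.33...
After op 3 (add_cursor(8)): buffer="sfzrsfwsfwzo" (len 12), cursors c1@2 c2@6 c4@8 c3@9, authorship 11..22.33...
After op 4 (delete): buffer="szrswwzo" (len 8), cursors c1@1 c2@4 c3@5 c4@5, authorship 1..2....
After op 5 (insert('k')): buffer="skzrskwkkwzo" (len 12), cursors c1@2 c2@6 c3@9 c4@9, authorship 11..22.34...
After op 6 (delete): buffer="szrswwzo" (len 8), cursors c1@1 c2@4 c3@5 c4@5, authorship 1..2....
After op 7 (move_left): buffer="szrswwzo" (len 8), cursors c1@0 c2@3 c3@4 c4@4, authorship 1..2....
After op 8 (move_left): buffer="szrswwzo" (len 8), cursors c1@0 c2@2 c3@3 c4@3, authorship 1..2....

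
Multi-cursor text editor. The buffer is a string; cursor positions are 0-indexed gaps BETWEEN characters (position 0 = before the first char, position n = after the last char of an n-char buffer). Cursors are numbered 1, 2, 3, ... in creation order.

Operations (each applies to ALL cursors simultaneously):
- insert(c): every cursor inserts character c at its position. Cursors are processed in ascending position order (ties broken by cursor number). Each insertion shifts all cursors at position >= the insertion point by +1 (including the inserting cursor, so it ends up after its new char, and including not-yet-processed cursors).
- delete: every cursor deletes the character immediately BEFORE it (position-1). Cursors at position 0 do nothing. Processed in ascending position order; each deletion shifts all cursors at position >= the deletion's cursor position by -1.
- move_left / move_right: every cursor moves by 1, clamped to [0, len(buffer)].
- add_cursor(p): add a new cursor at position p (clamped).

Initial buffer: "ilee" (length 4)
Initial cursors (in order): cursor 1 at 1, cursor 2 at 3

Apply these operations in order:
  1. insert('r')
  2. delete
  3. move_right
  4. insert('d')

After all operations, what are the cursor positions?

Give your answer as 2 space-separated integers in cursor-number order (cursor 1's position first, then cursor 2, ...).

Answer: 3 6

Derivation:
After op 1 (insert('r')): buffer="irlere" (len 6), cursors c1@2 c2@5, authorship .1..2.
After op 2 (delete): buffer="ilee" (len 4), cursors c1@1 c2@3, authorship ....
After op 3 (move_right): buffer="ilee" (len 4), cursors c1@2 c2@4, authorship ....
After op 4 (insert('d')): buffer="ildeed" (len 6), cursors c1@3 c2@6, authorship ..1..2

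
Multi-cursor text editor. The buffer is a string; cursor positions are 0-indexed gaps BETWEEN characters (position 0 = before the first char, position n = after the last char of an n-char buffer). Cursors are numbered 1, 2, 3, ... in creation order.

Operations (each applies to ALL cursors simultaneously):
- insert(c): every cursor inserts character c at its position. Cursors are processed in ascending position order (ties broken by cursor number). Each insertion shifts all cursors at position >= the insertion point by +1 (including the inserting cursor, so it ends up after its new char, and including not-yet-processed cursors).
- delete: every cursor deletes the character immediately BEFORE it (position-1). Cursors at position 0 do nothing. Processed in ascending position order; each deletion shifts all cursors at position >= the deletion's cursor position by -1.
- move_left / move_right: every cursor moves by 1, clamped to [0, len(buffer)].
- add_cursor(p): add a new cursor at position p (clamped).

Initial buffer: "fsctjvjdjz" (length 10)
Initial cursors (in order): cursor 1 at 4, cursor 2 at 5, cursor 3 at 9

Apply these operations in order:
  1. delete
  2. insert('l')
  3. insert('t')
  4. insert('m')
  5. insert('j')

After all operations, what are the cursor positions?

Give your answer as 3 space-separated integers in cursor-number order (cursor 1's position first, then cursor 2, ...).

Answer: 11 11 18

Derivation:
After op 1 (delete): buffer="fscvjdz" (len 7), cursors c1@3 c2@3 c3@6, authorship .......
After op 2 (insert('l')): buffer="fscllvjdlz" (len 10), cursors c1@5 c2@5 c3@9, authorship ...12...3.
After op 3 (insert('t')): buffer="fscllttvjdltz" (len 13), cursors c1@7 c2@7 c3@12, authorship ...1212...33.
After op 4 (insert('m')): buffer="fscllttmmvjdltmz" (len 16), cursors c1@9 c2@9 c3@15, authorship ...121212...333.
After op 5 (insert('j')): buffer="fscllttmmjjvjdltmjz" (len 19), cursors c1@11 c2@11 c3@18, authorship ...12121212...3333.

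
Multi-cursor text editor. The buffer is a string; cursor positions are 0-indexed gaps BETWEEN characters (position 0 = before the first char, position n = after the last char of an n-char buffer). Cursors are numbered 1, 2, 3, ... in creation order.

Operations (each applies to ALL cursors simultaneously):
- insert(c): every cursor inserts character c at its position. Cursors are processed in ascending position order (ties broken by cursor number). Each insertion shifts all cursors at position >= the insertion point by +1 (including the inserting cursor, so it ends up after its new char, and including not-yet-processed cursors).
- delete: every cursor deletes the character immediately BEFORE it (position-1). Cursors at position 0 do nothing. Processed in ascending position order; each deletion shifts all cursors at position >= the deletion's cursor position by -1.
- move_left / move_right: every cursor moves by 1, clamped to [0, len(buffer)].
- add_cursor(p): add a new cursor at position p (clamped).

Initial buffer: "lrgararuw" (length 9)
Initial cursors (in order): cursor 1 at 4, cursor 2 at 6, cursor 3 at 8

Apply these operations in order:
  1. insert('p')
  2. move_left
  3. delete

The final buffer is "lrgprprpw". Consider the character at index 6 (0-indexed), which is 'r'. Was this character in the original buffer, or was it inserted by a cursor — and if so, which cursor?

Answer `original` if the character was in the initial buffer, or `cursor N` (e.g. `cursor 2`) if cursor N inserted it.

Answer: original

Derivation:
After op 1 (insert('p')): buffer="lrgapraprupw" (len 12), cursors c1@5 c2@8 c3@11, authorship ....1..2..3.
After op 2 (move_left): buffer="lrgapraprupw" (len 12), cursors c1@4 c2@7 c3@10, authorship ....1..2..3.
After op 3 (delete): buffer="lrgprprpw" (len 9), cursors c1@3 c2@5 c3@7, authorship ...1.2.3.
Authorship (.=original, N=cursor N): . . . 1 . 2 . 3 .
Index 6: author = original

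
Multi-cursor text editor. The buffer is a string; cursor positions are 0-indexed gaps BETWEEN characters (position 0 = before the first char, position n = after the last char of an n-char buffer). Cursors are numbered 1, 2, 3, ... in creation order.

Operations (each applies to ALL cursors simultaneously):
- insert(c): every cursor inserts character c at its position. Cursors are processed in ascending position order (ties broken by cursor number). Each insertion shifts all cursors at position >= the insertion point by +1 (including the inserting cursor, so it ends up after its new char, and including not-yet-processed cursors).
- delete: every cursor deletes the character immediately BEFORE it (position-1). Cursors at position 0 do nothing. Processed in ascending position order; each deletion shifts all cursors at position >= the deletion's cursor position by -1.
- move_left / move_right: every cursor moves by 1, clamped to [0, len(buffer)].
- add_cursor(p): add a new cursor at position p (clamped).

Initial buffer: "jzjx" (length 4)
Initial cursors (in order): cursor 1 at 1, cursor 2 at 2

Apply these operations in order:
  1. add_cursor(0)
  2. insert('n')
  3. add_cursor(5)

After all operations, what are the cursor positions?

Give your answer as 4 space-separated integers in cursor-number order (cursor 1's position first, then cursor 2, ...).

Answer: 3 5 1 5

Derivation:
After op 1 (add_cursor(0)): buffer="jzjx" (len 4), cursors c3@0 c1@1 c2@2, authorship ....
After op 2 (insert('n')): buffer="njnznjx" (len 7), cursors c3@1 c1@3 c2@5, authorship 3.1.2..
After op 3 (add_cursor(5)): buffer="njnznjx" (len 7), cursors c3@1 c1@3 c2@5 c4@5, authorship 3.1.2..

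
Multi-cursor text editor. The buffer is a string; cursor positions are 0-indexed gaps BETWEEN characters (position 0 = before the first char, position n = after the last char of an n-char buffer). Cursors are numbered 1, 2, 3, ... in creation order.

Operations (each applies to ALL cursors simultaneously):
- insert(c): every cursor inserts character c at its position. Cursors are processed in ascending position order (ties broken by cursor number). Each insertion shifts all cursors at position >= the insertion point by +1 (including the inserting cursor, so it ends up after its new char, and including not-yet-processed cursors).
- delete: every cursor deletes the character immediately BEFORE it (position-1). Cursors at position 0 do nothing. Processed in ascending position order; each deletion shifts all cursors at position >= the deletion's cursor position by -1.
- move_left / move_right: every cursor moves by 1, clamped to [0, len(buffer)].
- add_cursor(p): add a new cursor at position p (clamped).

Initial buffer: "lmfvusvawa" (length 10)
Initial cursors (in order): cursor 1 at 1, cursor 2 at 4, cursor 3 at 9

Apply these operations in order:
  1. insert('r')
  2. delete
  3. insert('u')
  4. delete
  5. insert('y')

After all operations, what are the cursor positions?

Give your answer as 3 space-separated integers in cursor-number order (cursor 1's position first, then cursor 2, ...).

After op 1 (insert('r')): buffer="lrmfvrusvawra" (len 13), cursors c1@2 c2@6 c3@12, authorship .1...2.....3.
After op 2 (delete): buffer="lmfvusvawa" (len 10), cursors c1@1 c2@4 c3@9, authorship ..........
After op 3 (insert('u')): buffer="lumfvuusvawua" (len 13), cursors c1@2 c2@6 c3@12, authorship .1...2.....3.
After op 4 (delete): buffer="lmfvusvawa" (len 10), cursors c1@1 c2@4 c3@9, authorship ..........
After op 5 (insert('y')): buffer="lymfvyusvawya" (len 13), cursors c1@2 c2@6 c3@12, authorship .1...2.....3.

Answer: 2 6 12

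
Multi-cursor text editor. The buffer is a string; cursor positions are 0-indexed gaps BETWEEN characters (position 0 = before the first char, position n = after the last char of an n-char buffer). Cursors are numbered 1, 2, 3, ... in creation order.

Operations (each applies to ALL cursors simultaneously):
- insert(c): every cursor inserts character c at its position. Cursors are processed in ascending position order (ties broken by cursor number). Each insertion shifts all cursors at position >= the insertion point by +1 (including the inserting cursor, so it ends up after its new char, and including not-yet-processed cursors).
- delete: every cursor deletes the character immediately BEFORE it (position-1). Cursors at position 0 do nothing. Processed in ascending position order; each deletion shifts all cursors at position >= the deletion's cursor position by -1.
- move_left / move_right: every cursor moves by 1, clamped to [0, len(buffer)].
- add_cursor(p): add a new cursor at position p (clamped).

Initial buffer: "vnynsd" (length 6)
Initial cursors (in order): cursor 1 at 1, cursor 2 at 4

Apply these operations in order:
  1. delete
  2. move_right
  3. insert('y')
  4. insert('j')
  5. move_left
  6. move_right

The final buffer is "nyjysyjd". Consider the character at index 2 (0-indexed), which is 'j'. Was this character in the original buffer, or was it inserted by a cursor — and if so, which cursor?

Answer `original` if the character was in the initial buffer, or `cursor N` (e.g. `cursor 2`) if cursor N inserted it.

Answer: cursor 1

Derivation:
After op 1 (delete): buffer="nysd" (len 4), cursors c1@0 c2@2, authorship ....
After op 2 (move_right): buffer="nysd" (len 4), cursors c1@1 c2@3, authorship ....
After op 3 (insert('y')): buffer="nyysyd" (len 6), cursors c1@2 c2@5, authorship .1..2.
After op 4 (insert('j')): buffer="nyjysyjd" (len 8), cursors c1@3 c2@7, authorship .11..22.
After op 5 (move_left): buffer="nyjysyjd" (len 8), cursors c1@2 c2@6, authorship .11..22.
After op 6 (move_right): buffer="nyjysyjd" (len 8), cursors c1@3 c2@7, authorship .11..22.
Authorship (.=original, N=cursor N): . 1 1 . . 2 2 .
Index 2: author = 1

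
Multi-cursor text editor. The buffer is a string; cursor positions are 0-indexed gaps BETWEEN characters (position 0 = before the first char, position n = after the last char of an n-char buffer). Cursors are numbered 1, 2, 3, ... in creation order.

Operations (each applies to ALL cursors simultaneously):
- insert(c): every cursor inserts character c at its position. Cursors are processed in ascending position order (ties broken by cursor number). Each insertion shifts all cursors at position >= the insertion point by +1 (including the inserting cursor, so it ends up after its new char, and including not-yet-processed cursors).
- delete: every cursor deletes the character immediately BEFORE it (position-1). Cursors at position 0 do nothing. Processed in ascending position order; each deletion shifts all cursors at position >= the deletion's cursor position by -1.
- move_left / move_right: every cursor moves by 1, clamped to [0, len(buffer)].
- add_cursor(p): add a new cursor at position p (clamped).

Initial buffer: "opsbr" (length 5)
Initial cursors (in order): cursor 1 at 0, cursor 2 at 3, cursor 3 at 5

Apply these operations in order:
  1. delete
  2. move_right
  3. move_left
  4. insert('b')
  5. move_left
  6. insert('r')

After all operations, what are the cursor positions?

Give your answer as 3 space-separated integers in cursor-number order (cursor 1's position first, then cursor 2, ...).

After op 1 (delete): buffer="opb" (len 3), cursors c1@0 c2@2 c3@3, authorship ...
After op 2 (move_right): buffer="opb" (len 3), cursors c1@1 c2@3 c3@3, authorship ...
After op 3 (move_left): buffer="opb" (len 3), cursors c1@0 c2@2 c3@2, authorship ...
After op 4 (insert('b')): buffer="bopbbb" (len 6), cursors c1@1 c2@5 c3@5, authorship 1..23.
After op 5 (move_left): buffer="bopbbb" (len 6), cursors c1@0 c2@4 c3@4, authorship 1..23.
After op 6 (insert('r')): buffer="rbopbrrbb" (len 9), cursors c1@1 c2@7 c3@7, authorship 11..2233.

Answer: 1 7 7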